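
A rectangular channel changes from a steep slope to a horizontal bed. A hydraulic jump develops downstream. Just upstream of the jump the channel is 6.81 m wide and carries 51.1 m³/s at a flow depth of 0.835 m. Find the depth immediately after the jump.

y₂ = 3.31 m

q = Q/b = 51.1/6.81 = 7.50 m²/s; V₁ = q/y₁ = 8.99 m/s. Fr₁ = V₁/√(g·y₁) = 3.14.
Conjugate-depth relation: y₂/y₁ = ½[√(1 + 8Fr₁²) − 1] = ½[√79.87 − 1] = 3.97.
y₂ = 3.97 × 0.835 = 3.31 m.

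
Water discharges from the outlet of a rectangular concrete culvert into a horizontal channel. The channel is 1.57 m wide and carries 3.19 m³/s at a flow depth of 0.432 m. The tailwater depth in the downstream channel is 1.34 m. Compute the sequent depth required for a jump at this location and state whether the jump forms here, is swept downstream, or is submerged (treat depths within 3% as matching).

q = Q/b = 3.19/1.57 = 2.03 m²/s; V₁ = q/y₁ = 4.70 m/s. Fr₁ = V₁/√(g·y₁) = 2.28.
Conjugate-depth relation: y₂/y₁ = ½[√(1 + 8Fr₁²) − 1] = ½[√42.76 − 1] = 2.77.
y₂ = 2.77 × 0.432 = 1.20 m.
Tailwater y_tw = 1.34 m: y_tw > y₂, so the jump is submerged.

y₂ = 1.20 m; the jump is submerged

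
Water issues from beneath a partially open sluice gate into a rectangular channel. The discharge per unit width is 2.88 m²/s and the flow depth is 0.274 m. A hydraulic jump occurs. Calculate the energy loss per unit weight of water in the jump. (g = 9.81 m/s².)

V₁ = q/y₁ = 2.88/0.274 = 10.5 m/s. Fr₁ = V₁/√(g·y₁) = 10.5/√(9.81×0.274) = 6.41.
Conjugate-depth relation: y₂/y₁ = ½[√(1 + 8Fr₁²) − 1] = ½[√329.8 − 1] = 8.58.
y₂ = 8.58 × 0.274 = 2.35 m.
V₂ = q/y₂ = 2.88/2.35 = 1.22 m/s. E₁ = y₁ + V₁²/2g = 5.90 m; E₂ = y₂ + V₂²/2g = 2.43 m. ΔE = E₁ − E₂ = 3.48 m.

ΔE = 3.48 m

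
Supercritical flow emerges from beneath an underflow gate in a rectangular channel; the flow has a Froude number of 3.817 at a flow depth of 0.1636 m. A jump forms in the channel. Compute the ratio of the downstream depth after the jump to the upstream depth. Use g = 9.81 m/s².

y₂/y₁ = 4.921

Fr₁ = 3.817 (given).
From the momentum equation for a rectangular channel, y₂/y₁ = ½[√(1 + 8Fr₁²) − 1] = ½[√117.56 − 1] = 4.921.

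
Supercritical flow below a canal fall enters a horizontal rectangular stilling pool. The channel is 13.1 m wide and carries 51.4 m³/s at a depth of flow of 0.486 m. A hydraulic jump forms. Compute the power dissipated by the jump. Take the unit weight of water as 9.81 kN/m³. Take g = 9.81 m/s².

q = Q/b = 51.4/13.1 = 3.92 m²/s; V₁ = q/y₁ = 8.07 m/s. Fr₁ = V₁/√(g·y₁) = 3.70.
From the momentum equation for a rectangular channel, y₂/y₁ = ½[√(1 + 8Fr₁²) − 1] = ½[√110.4 − 1] = 4.75.
y₂ = 4.75 × 0.486 = 2.31 m.
Head loss: ΔE = (y₂ − y₁)³/(4y₁y₂) = (2.31 − 0.486)³/(4×0.486×2.31) = 6.07/4.49 = 1.35 m.
P = γ·Q·ΔE = 9.81 × 51.4 × 1.35 = 681 kW.

P = 681 kW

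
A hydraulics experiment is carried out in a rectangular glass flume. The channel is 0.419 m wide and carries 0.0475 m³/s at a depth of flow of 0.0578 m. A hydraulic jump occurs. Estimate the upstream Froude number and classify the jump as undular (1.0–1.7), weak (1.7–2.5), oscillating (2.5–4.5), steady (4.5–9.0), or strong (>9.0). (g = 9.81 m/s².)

Fr₁ = 2.60; oscillating jump

q = Q/b = 0.0475/0.419 = 0.113 m²/s; V₁ = q/y₁ = 1.96 m/s. Fr₁ = V₁/√(g·y₁) = 2.60.
Fr₁ = 2.60 lies in the oscillating range.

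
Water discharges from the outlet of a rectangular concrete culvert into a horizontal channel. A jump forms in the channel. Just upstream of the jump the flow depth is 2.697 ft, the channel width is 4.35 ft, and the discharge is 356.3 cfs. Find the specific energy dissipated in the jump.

q = Q/b = 356.3/4.35 = 81.91 ft²/s; V₁ = q/y₁ = 30.37 ft/s. Fr₁ = V₁/√(g·y₁) = 3.259.
Conjugate-depth relation: y₂/y₁ = ½[√(1 + 8Fr₁²) − 1] = ½[√85.966 − 1] = 4.136.
y₂ = 4.136 × 2.697 = 11.15 ft.
Head loss: ΔE = (y₂ − y₁)³/(4y₁y₂) = (11.15 − 2.697)³/(4×2.697×11.15) = 605.0/120.3 = 5.027 ft.

ΔE = 5.027 ft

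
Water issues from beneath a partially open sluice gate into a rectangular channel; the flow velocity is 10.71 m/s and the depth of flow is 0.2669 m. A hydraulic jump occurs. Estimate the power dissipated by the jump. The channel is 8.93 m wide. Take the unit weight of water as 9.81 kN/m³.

P = 919.2 kW

Fr₁ = V₁/√(g·y₁) = 10.71/√(9.81×0.2669) = 6.619.
Conjugate-depth relation: y₂/y₁ = ½[√(1 + 8Fr₁²) − 1] = ½[√351.47 − 1] = 8.874.
y₂ = 8.874 × 0.2669 = 2.368 m.
Head loss: ΔE = (y₂ − y₁)³/(4y₁y₂) = (2.368 − 0.2669)³/(4×0.2669×2.368) = 9.281/2.529 = 3.671 m.
q = V₁·y₁ = 10.71 × 0.2669 = 2.858 m²/s. Q = q·b = 2.858 × 8.93 = 25.53 m³/s. P = γ·Q·ΔE = 9.81 × 25.53 × 3.671 = 919.2 kW.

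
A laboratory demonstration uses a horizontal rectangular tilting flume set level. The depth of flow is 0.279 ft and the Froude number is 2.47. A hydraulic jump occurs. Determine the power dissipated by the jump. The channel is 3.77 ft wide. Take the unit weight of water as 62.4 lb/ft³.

Fr₁ = 2.47 (given).
From the momentum equation for a rectangular channel, y₂/y₁ = ½[√(1 + 8Fr₁²) − 1] = ½[√49.81 − 1] = 3.03.
y₂ = 3.03 × 0.279 = 0.845 ft.
V₁ = Fr₁·√(g·y₁) = 2.47×√(32.2×0.279) = 7.40 ft/s; q = V₁·y₁ = 2.07 ft²/s. V₂ = q/y₂ = 2.07/0.845 = 2.44 ft/s. E₁ = y₁ + V₁²/2g = 1.13 ft; E₂ = y₂ + V₂²/2g = 0.938 ft. ΔE = E₁ − E₂ = 0.192 ft.
Q = q·b = 2.07 × 3.77 = 7.79 cfs. P = γ·Q·ΔE/550 = 62.4 × 7.79 × 0.192 / 550 = 0.170 hp.

P = 0.170 hp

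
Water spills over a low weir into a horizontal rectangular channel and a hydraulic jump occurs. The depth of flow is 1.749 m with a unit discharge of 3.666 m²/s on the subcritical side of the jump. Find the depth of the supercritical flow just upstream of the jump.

V₂ = q/y₂ = 3.666/1.749 = 2.096 m/s; Fr₂ = V₂/√(g·y₂) = 0.5060.
From the momentum equation (using Fr₂), y₁/y₂ = ½[√(1 + 8Fr₂²) − 1] = ½[√3.0485 − 1] = 0.3730.
y₁ = 0.3730 × 1.749 = 0.6524 m.

y₁ = 0.6524 m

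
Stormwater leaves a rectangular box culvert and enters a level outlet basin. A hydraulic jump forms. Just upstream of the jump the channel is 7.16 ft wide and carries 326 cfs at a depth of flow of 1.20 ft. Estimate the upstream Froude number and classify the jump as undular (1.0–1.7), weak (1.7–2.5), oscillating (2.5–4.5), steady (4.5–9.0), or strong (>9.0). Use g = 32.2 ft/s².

Fr₁ = 6.10; steady jump

q = Q/b = 326/7.16 = 45.5 ft²/s; V₁ = q/y₁ = 37.9 ft/s. Fr₁ = V₁/√(g·y₁) = 6.10.
Fr₁ = 6.10 lies in the steady range.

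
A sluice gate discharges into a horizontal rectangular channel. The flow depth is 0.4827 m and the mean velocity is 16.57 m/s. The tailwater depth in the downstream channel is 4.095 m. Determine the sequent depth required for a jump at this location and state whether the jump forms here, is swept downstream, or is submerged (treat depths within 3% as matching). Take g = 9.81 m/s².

y₂ = 4.962 m; the jump is swept downstream

Fr₁ = V₁/√(g·y₁) = 16.57/√(9.81×0.4827) = 7.615.
By Bélanger, y₂/y₁ = ½[√(1 + 8Fr₁²) − 1] = ½[√464.86 − 1] = 10.28.
y₂ = 10.28 × 0.4827 = 4.962 m.
Tailwater y_tw = 4.095 m: y_tw < y₂, so the jump is swept downstream.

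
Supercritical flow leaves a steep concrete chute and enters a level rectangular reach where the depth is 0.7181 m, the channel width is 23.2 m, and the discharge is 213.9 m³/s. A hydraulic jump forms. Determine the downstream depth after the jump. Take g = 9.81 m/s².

q = Q/b = 213.9/23.2 = 9.220 m²/s; V₁ = q/y₁ = 12.84 m/s. Fr₁ = V₁/√(g·y₁) = 4.837.
Sequent-depth ratio: y₂/y₁ = ½[√(1 + 8Fr₁²) − 1] = ½[√188.20 − 1] = 6.359.
y₂ = 6.359 × 0.7181 = 4.567 m.

y₂ = 4.567 m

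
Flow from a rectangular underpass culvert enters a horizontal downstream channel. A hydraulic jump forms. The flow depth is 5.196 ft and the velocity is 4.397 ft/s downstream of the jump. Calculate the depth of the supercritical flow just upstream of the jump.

Fr₂ = V₂/√(g·y₂) = 4.397/√(32.2×5.196) = 0.3399.
The Bélanger relation is symmetric: y₁/y₂ = ½[√(1 + 8Fr₂²) − 1] = ½[√1.9244 − 1] = 0.1936.
y₁ = 0.1936 × 5.196 = 1.006 ft.

y₁ = 1.006 ft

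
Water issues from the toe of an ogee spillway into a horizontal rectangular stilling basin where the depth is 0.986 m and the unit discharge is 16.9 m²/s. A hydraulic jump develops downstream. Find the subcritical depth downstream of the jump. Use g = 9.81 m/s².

y₂ = 7.21 m

V₁ = q/y₁ = 16.9/0.986 = 17.1 m/s. Fr₁ = V₁/√(g·y₁) = 17.1/√(9.81×0.986) = 5.51.
Sequent-depth ratio: y₂/y₁ = ½[√(1 + 8Fr₁²) − 1] = ½[√244.0 − 1] = 7.31.
y₂ = 7.31 × 0.986 = 7.21 m.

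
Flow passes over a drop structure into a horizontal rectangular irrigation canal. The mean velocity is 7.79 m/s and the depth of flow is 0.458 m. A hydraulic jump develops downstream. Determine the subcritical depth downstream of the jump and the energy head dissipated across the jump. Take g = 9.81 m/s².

Fr₁ = V₁/√(g·y₁) = 7.79/√(9.81×0.458) = 3.68.
By Bélanger, y₂/y₁ = ½[√(1 + 8Fr₁²) − 1] = ½[√109.1 − 1] = 4.72.
y₂ = 4.72 × 0.458 = 2.16 m.
q = V₁·y₁ = 7.79 × 0.458 = 3.57 m²/s. V₂ = q/y₂ = 3.57/2.16 = 1.65 m/s. E₁ = y₁ + V₁²/2g = 3.55 m; E₂ = y₂ + V₂²/2g = 2.30 m. ΔE = E₁ − E₂ = 1.25 m.

y₂ = 2.16 m; ΔE = 1.25 m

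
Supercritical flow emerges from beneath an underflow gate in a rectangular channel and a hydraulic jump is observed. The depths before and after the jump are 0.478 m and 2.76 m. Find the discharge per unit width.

q = 4.58 m²/s

For a rectangular channel the momentum equation gives q² = ½·g·y₁·y₂·(y₁ + y₂) = ½×9.81×0.478×2.76×3.24 = 21.0.
q = √21.0 = 4.58 m²/s.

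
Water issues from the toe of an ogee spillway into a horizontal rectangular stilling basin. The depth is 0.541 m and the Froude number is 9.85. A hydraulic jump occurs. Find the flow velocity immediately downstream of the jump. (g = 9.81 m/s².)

V₂ = 1.69 m/s

Fr₁ = 9.85 (given).
By Bélanger, y₂/y₁ = ½[√(1 + 8Fr₁²) − 1] = ½[√777.2 − 1] = 13.4.
y₂ = 13.4 × 0.541 = 7.27 m.
V₁ = Fr₁·√(g·y₁) = 9.85×√(9.81×0.541) = 22.7 m/s; q = V₁·y₁ = 12.3 m²/s.
V₂ = q/y₂ = 12.3/7.27 = 1.69 m/s.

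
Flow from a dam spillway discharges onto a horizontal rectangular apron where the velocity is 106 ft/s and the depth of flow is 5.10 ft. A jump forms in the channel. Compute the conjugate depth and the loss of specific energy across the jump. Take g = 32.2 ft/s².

Fr₁ = V₁/√(g·y₁) = 106/√(32.2×5.10) = 8.27.
From the momentum equation for a rectangular channel, y₂/y₁ = ½[√(1 + 8Fr₁²) − 1] = ½[√548.4 − 1] = 11.2.
y₂ = 11.2 × 5.10 = 57.2 ft.
Head loss: ΔE = (y₂ − y₁)³/(4y₁y₂) = (57.2 − 5.10)³/(4×5.10×57.2) = 141126/1166 = 121 ft.

y₂ = 57.2 ft; ΔE = 121 ft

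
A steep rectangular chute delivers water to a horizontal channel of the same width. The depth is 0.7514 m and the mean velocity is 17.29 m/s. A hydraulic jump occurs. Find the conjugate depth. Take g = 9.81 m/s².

Fr₁ = V₁/√(g·y₁) = 17.29/√(9.81×0.7514) = 6.368.
Conjugate-depth relation: y₂/y₁ = ½[√(1 + 8Fr₁²) − 1] = ½[√325.44 − 1] = 8.520.
y₂ = 8.520 × 0.7514 = 6.402 m.

y₂ = 6.402 m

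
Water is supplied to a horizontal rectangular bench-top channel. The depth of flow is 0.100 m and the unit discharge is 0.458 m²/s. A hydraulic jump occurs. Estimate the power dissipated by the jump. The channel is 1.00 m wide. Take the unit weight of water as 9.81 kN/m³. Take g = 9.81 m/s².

V₁ = q/y₁ = 0.458/0.100 = 4.58 m/s. Fr₁ = V₁/√(g·y₁) = 4.58/√(9.81×0.100) = 4.62.
Conjugate-depth relation: y₂/y₁ = ½[√(1 + 8Fr₁²) − 1] = ½[√172.1 − 1] = 6.06.
y₂ = 6.06 × 0.100 = 0.606 m.
Head loss: ΔE = (y₂ − y₁)³/(4y₁y₂) = (0.606 − 0.100)³/(4×0.100×0.606) = 0.129/0.242 = 0.534 m.
Q = q·b = 0.458 × 1.00 = 0.458 m³/s. P = γ·Q·ΔE = 9.81 × 0.458 × 0.534 = 2.40 kW.

P = 2.40 kW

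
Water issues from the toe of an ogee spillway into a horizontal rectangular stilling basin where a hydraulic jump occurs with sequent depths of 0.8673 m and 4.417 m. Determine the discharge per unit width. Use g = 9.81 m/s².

For a rectangular channel the momentum equation gives q² = ½·g·y₁·y₂·(y₁ + y₂) = ½×9.81×0.8673×4.417×5.284 = 99.29.
q = √99.29 = 9.965 m²/s.

q = 9.965 m²/s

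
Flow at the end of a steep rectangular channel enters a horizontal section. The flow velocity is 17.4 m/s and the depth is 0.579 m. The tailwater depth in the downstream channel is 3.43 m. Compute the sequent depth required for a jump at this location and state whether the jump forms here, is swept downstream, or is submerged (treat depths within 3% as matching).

Fr₁ = V₁/√(g·y₁) = 17.4/√(9.81×0.579) = 7.30.
By Bélanger, y₂/y₁ = ½[√(1 + 8Fr₁²) − 1] = ½[√427.4 − 1] = 9.84.
y₂ = 9.84 × 0.579 = 5.70 m.
Tailwater y_tw = 3.43 m: y_tw < y₂, so the jump is swept downstream.

y₂ = 5.70 m; the jump is swept downstream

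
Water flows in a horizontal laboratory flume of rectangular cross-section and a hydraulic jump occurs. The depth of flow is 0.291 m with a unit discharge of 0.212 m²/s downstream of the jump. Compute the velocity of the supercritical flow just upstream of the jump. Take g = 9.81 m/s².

V₂ = q/y₂ = 0.212/0.291 = 0.729 m/s; Fr₂ = V₂/√(g·y₂) = 0.431.
From the momentum equation (using Fr₂), y₁/y₂ = ½[√(1 + 8Fr₂²) − 1] = ½[√2.487 − 1] = 0.289.
y₁ = 0.289 × 0.291 = 0.0840 m.
V₁ = q/y₁ = 0.212/0.0840 = 2.52 m/s.

V₁ = 2.52 m/s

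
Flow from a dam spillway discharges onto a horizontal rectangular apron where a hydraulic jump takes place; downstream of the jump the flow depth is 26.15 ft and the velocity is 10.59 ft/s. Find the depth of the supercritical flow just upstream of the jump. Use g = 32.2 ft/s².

y₁ = 5.716 ft

Fr₂ = V₂/√(g·y₂) = 10.59/√(32.2×26.15) = 0.3649.
Applying the sequent-depth relation in reverse, y₁/y₂ = ½[√(1 + 8Fr₂²) − 1] = ½[√2.0655 − 1] = 0.2186.
y₁ = 0.2186 × 26.15 = 5.716 ft.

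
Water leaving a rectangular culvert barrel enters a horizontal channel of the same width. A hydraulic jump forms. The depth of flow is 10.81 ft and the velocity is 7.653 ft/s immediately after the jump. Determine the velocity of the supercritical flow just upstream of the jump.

V₁ = 28.79 ft/s

Fr₂ = V₂/√(g·y₂) = 7.653/√(32.2×10.81) = 0.4102.
The Bélanger relation is symmetric: y₁/y₂ = ½[√(1 + 8Fr₂²) − 1] = ½[√2.3461 − 1] = 0.2658.
y₁ = 0.2658 × 10.81 = 2.874 ft.
V₁ = q/y₁ = 82.73/2.874 = 28.79 ft/s.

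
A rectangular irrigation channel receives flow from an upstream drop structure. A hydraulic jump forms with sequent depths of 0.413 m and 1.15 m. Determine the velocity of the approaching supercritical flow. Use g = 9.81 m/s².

V₁ = 4.62 m/s

For a rectangular channel the momentum equation gives q² = ½·g·y₁·y₂·(y₁ + y₂) = ½×9.81×0.413×1.15×1.56 = 3.64.
q = √3.64 = 1.91 m²/s.
V₁ = q/y₁ = 1.91/0.413 = 4.62 m/s.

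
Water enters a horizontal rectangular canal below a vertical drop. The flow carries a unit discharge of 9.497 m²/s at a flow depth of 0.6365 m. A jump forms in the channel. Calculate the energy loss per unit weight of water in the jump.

V₁ = q/y₁ = 9.497/0.6365 = 14.92 m/s. Fr₁ = V₁/√(g·y₁) = 14.92/√(9.81×0.6365) = 5.971.
Conjugate-depth relation: y₂/y₁ = ½[√(1 + 8Fr₁²) − 1] = ½[√286.23 − 1] = 7.959.
y₂ = 7.959 × 0.6365 = 5.066 m.
Head loss: ΔE = (y₂ − y₁)³/(4y₁y₂) = (5.066 − 0.6365)³/(4×0.6365×5.066) = 86.91/12.90 = 6.738 m.

ΔE = 6.738 m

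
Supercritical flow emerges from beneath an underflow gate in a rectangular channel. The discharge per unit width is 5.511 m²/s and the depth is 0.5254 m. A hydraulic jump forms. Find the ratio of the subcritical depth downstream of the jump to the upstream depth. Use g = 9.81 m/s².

V₁ = q/y₁ = 5.511/0.5254 = 10.49 m/s. Fr₁ = V₁/√(g·y₁) = 10.49/√(9.81×0.5254) = 4.620.
By Bélanger, y₂/y₁ = ½[√(1 + 8Fr₁²) − 1] = ½[√171.77 − 1] = 6.053.

y₂/y₁ = 6.053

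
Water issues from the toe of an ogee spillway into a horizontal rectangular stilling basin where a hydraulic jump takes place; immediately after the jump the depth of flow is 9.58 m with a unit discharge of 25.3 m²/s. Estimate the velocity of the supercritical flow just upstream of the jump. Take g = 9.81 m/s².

V₂ = q/y₂ = 25.3/9.58 = 2.64 m/s; Fr₂ = V₂/√(g·y₂) = 0.272.
Since the conjugate-depth ratio holds either way, y₁/y₂ = ½[√(1 + 8Fr₂²) − 1] = ½[√1.594 − 1] = 0.131.
y₁ = 0.131 × 9.58 = 1.26 m.
V₁ = q/y₁ = 25.3/1.26 = 20.1 m/s.

V₁ = 20.1 m/s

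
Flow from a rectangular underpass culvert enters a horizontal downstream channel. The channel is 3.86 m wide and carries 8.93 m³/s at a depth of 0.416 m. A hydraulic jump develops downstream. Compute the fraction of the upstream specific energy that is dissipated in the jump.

q = Q/b = 8.93/3.86 = 2.31 m²/s; V₁ = q/y₁ = 5.56 m/s. Fr₁ = V₁/√(g·y₁) = 2.75.
Sequent-depth ratio: y₂/y₁ = ½[√(1 + 8Fr₁²) − 1] = ½[√61.63 − 1] = 3.43.
y₂ = 3.43 × 0.416 = 1.42 m.
E₁ = y₁ + V₁²/2g = 1.99 m. ΔE = (y₂ − y₁)³/(4y₁y₂) = 0.433 m. ΔE/E₁ = 0.433/1.99 = 0.217.

ΔE/E₁ = 0.217 (21.7%)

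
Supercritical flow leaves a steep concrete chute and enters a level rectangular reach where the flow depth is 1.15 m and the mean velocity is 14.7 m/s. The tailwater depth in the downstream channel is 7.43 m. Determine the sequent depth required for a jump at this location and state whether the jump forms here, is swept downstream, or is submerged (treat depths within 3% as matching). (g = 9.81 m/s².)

y₂ = 6.57 m; the jump is submerged

Fr₁ = V₁/√(g·y₁) = 14.7/√(9.81×1.15) = 4.38.
By Bélanger, y₂/y₁ = ½[√(1 + 8Fr₁²) − 1] = ½[√154.2 − 1] = 5.71.
y₂ = 5.71 × 1.15 = 6.57 m.
Tailwater y_tw = 7.43 m: y_tw > y₂, so the jump is submerged.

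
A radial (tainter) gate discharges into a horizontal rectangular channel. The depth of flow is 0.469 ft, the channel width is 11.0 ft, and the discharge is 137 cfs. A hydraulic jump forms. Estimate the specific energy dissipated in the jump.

ΔE = 6.99 ft

q = Q/b = 137/11.0 = 12.5 ft²/s; V₁ = q/y₁ = 26.6 ft/s. Fr₁ = V₁/√(g·y₁) = 6.83.
By Bélanger, y₂/y₁ = ½[√(1 + 8Fr₁²) − 1] = ½[√374.6 − 1] = 9.18.
y₂ = 9.18 × 0.469 = 4.30 ft.
V₂ = q/y₂ = 12.5/4.30 = 2.89 ft/s. E₁ = y₁ + V₁²/2g = 11.4 ft; E₂ = y₂ + V₂²/2g = 4.43 ft. ΔE = E₁ − E₂ = 6.99 ft.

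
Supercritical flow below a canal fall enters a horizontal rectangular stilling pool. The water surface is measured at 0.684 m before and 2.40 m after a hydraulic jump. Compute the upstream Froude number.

For a rectangular channel the momentum equation gives q² = ½·g·y₁·y₂·(y₁ + y₂) = ½×9.81×0.684×2.40×3.08 = 24.8.
q = √24.8 = 4.98 m²/s.
V₁ = q/y₁ = 7.29 m/s; Fr₁ = V₁/√(g·y₁) = 2.81.

Fr₁ = 2.81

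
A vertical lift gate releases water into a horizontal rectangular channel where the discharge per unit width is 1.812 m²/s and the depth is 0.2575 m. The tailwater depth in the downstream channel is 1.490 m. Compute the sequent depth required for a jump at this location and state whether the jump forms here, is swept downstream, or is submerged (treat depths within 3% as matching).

V₁ = q/y₁ = 1.812/0.2575 = 7.037 m/s. Fr₁ = V₁/√(g·y₁) = 7.037/√(9.81×0.2575) = 4.427.
Bélanger equation: y₂/y₁ = ½[√(1 + 8Fr₁²) − 1] = ½[√157.82 − 1] = 5.781.
y₂ = 5.781 × 0.2575 = 1.489 m.
Tailwater y_tw = 1.490 m: y_tw ≈ y₂, so the jump forms here.

y₂ = 1.489 m; the jump forms here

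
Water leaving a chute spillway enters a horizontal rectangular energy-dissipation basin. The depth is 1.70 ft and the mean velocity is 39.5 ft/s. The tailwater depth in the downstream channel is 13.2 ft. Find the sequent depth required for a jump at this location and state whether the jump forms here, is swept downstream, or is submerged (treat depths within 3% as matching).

Fr₁ = V₁/√(g·y₁) = 39.5/√(32.2×1.70) = 5.34.
By Bélanger, y₂/y₁ = ½[√(1 + 8Fr₁²) − 1] = ½[√229.0 − 1] = 7.07.
y₂ = 7.07 × 1.70 = 12.0 ft.
Tailwater y_tw = 13.2 ft: y_tw > y₂, so the jump is submerged.

y₂ = 12.0 ft; the jump is submerged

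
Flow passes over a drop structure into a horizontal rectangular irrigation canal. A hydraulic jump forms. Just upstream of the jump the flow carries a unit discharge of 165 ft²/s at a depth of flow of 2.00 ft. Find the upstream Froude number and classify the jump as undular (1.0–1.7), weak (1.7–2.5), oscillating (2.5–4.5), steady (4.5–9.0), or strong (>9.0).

Fr₁ = 10.3; strong jump

V₁ = q/y₁ = 165/2.00 = 82.5 ft/s. Fr₁ = V₁/√(g·y₁) = 82.5/√(32.2×2.00) = 10.3.
Fr₁ = 10.3 lies in the strong range.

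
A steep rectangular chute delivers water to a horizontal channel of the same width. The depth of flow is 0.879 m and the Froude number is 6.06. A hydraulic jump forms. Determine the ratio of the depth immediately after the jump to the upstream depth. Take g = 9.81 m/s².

y₂/y₁ = 8.08

Fr₁ = 6.06 (given).
From the momentum equation for a rectangular channel, y₂/y₁ = ½[√(1 + 8Fr₁²) − 1] = ½[√294.8 − 1] = 8.08.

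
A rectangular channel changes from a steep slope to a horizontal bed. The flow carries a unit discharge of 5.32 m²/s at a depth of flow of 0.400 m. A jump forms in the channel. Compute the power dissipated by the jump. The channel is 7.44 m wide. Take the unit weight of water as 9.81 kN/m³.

P = 2214 kW

V₁ = q/y₁ = 5.32/0.400 = 13.3 m/s. Fr₁ = V₁/√(g·y₁) = 13.3/√(9.81×0.400) = 6.71.
From the momentum equation for a rectangular channel, y₂/y₁ = ½[√(1 + 8Fr₁²) − 1] = ½[√361.6 − 1] = 9.01.
y₂ = 9.01 × 0.400 = 3.60 m.
Head loss: ΔE = (y₂ − y₁)³/(4y₁y₂) = (3.60 − 0.400)³/(4×0.400×3.60) = 32.9/5.77 = 5.70 m.
Q = q·b = 5.32 × 7.44 = 39.6 m³/s. P = γ·Q·ΔE = 9.81 × 39.6 × 5.70 = 2214 kW.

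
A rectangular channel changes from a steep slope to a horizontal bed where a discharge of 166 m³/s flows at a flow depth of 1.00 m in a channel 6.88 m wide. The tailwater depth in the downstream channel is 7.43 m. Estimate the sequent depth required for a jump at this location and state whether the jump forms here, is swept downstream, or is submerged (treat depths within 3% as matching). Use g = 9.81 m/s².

q = Q/b = 166/6.88 = 24.1 m²/s; V₁ = q/y₁ = 24.1 m/s. Fr₁ = V₁/√(g·y₁) = 7.70.
By Bélanger, y₂/y₁ = ½[√(1 + 8Fr₁²) − 1] = ½[√475.7 − 1] = 10.4.
y₂ = 10.4 × 1.00 = 10.4 m.
Tailwater y_tw = 7.43 m: y_tw < y₂, so the jump is swept downstream.

y₂ = 10.4 m; the jump is swept downstream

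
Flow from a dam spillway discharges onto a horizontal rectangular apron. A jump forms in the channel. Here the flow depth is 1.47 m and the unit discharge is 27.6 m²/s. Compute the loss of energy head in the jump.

V₁ = q/y₁ = 27.6/1.47 = 18.8 m/s. Fr₁ = V₁/√(g·y₁) = 18.8/√(9.81×1.47) = 4.94.
From the momentum equation for a rectangular channel, y₂/y₁ = ½[√(1 + 8Fr₁²) − 1] = ½[√196.6 − 1] = 6.51.
y₂ = 6.51 × 1.47 = 9.57 m.
Head loss: ΔE = (y₂ − y₁)³/(4y₁y₂) = (9.57 − 1.47)³/(4×1.47×9.57) = 531/56.3 = 9.44 m.

ΔE = 9.44 m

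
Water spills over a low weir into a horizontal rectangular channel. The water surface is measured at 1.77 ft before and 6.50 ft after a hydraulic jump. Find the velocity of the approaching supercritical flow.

For a rectangular channel the momentum equation gives q² = ½·g·y₁·y₂·(y₁ + y₂) = ½×32.2×1.77×6.50×8.27 = 1532.
q = √1532 = 39.1 ft²/s.
V₁ = q/y₁ = 39.1/1.77 = 22.1 ft/s.

V₁ = 22.1 ft/s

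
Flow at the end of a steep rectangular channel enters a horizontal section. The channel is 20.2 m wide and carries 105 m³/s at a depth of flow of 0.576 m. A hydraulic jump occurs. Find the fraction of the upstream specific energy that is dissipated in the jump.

ΔE/E₁ = 0.367 (36.7%)

q = Q/b = 105/20.2 = 5.20 m²/s; V₁ = q/y₁ = 9.02 m/s. Fr₁ = V₁/√(g·y₁) = 3.80.
By Bélanger, y₂/y₁ = ½[√(1 + 8Fr₁²) − 1] = ½[√116.3 − 1] = 4.89.
y₂ = 4.89 × 0.576 = 2.82 m.
E₁ = y₁ + V₁²/2g = 4.73 m. ΔE = (y₂ − y₁)³/(4y₁y₂) = 1.74 m. ΔE/E₁ = 1.74/4.73 = 0.367.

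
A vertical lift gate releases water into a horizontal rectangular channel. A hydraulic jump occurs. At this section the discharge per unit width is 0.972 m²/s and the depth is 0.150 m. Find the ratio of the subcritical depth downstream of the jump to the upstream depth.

V₁ = q/y₁ = 0.972/0.150 = 6.48 m/s. Fr₁ = V₁/√(g·y₁) = 6.48/√(9.81×0.150) = 5.34.
Sequent-depth ratio: y₂/y₁ = ½[√(1 + 8Fr₁²) − 1] = ½[√229.3 − 1] = 7.07.

y₂/y₁ = 7.07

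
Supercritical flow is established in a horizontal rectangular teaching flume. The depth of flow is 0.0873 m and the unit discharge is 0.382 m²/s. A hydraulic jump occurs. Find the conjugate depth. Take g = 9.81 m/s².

y₂ = 0.542 m

V₁ = q/y₁ = 0.382/0.0873 = 4.38 m/s. Fr₁ = V₁/√(g·y₁) = 4.38/√(9.81×0.0873) = 4.73.
By Bélanger, y₂/y₁ = ½[√(1 + 8Fr₁²) − 1] = ½[√179.9 − 1] = 6.21.
y₂ = 6.21 × 0.0873 = 0.542 m.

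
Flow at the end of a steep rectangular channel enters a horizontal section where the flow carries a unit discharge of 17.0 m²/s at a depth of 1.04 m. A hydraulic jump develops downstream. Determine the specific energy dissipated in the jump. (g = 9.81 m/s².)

ΔE = 7.34 m

V₁ = q/y₁ = 17.0/1.04 = 16.3 m/s. Fr₁ = V₁/√(g·y₁) = 16.3/√(9.81×1.04) = 5.12.
Sequent-depth ratio: y₂/y₁ = ½[√(1 + 8Fr₁²) − 1] = ½[√210.5 − 1] = 6.75.
y₂ = 6.75 × 1.04 = 7.02 m.
V₂ = q/y₂ = 17.0/7.02 = 2.42 m/s. E₁ = y₁ + V₁²/2g = 14.7 m; E₂ = y₂ + V₂²/2g = 7.32 m. ΔE = E₁ − E₂ = 7.34 m.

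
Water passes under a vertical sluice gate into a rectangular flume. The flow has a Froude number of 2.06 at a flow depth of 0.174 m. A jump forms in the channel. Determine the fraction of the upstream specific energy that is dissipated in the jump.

Fr₁ = 2.06 (given).
Conjugate-depth relation: y₂/y₁ = ½[√(1 + 8Fr₁²) − 1] = ½[√34.95 − 1] = 2.46.
y₂ = 2.46 × 0.174 = 0.427 m.
E₁ = y₁(1 + Fr₁²/2) = 0.174×(1 + 2.06²/2) = 0.543 m. ΔE = (y₂ − y₁)³/(4y₁y₂) = 0.0547 m. ΔE/E₁ = 0.0547/0.543 = 0.101.

ΔE/E₁ = 0.101 (10.1%)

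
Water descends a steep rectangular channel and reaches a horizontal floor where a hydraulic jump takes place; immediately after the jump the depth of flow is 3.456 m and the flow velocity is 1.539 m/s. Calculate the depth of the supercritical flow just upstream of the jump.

y₁ = 0.4295 m

Fr₂ = V₂/√(g·y₂) = 1.539/√(9.81×3.456) = 0.2643.
From the momentum equation (using Fr₂), y₁/y₂ = ½[√(1 + 8Fr₂²) − 1] = ½[√1.5589 − 1] = 0.1243.
y₁ = 0.1243 × 3.456 = 0.4295 m.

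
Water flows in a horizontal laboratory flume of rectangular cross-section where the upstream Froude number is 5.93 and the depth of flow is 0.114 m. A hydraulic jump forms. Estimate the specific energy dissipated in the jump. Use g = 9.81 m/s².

Fr₁ = 5.93 (given).
Sequent-depth ratio: y₂/y₁ = ½[√(1 + 8Fr₁²) − 1] = ½[√282.3 − 1] = 7.90.
y₂ = 7.90 × 0.114 = 0.901 m.
Head loss: ΔE = (y₂ − y₁)³/(4y₁y₂) = (0.901 − 0.114)³/(4×0.114×0.901) = 0.487/0.411 = 1.19 m.

ΔE = 1.19 m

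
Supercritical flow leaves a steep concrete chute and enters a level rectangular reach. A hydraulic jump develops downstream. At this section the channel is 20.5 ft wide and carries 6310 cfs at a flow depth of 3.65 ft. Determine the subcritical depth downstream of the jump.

q = Q/b = 6310/20.5 = 308 ft²/s; V₁ = q/y₁ = 84.3 ft/s. Fr₁ = V₁/√(g·y₁) = 7.78.
By Bélanger, y₂/y₁ = ½[√(1 + 8Fr₁²) − 1] = ½[√485.1 − 1] = 10.5.
y₂ = 10.5 × 3.65 = 38.4 ft.

y₂ = 38.4 ft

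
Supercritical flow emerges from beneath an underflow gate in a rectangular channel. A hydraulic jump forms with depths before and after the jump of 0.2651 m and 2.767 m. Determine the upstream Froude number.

For a rectangular channel the momentum equation gives q² = ½·g·y₁·y₂·(y₁ + y₂) = ½×9.81×0.2651×2.767×3.032 = 10.91.
q = √10.91 = 3.303 m²/s.
V₁ = q/y₁ = 12.46 m/s; Fr₁ = V₁/√(g·y₁) = 7.726.

Fr₁ = 7.726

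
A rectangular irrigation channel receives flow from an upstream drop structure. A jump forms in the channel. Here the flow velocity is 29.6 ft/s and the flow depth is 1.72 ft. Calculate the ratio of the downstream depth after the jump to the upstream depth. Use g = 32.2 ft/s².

Fr₁ = V₁/√(g·y₁) = 29.6/√(32.2×1.72) = 3.98.
From the momentum equation for a rectangular channel, y₂/y₁ = ½[√(1 + 8Fr₁²) − 1] = ½[√127.6 − 1] = 5.15.

y₂/y₁ = 5.15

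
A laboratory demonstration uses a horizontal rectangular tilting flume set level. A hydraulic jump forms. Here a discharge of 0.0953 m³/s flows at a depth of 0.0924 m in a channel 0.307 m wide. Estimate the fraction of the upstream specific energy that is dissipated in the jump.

ΔE/E₁ = 0.333 (33.3%)

q = Q/b = 0.0953/0.307 = 0.310 m²/s; V₁ = q/y₁ = 3.36 m/s. Fr₁ = V₁/√(g·y₁) = 3.53.
Sequent-depth ratio: y₂/y₁ = ½[√(1 + 8Fr₁²) − 1] = ½[√100.6 − 1] = 4.52.
y₂ = 4.52 × 0.0924 = 0.417 m.
E₁ = y₁ + V₁²/2g = 0.668 m. ΔE = (y₂ − y₁)³/(4y₁y₂) = 0.222 m. ΔE/E₁ = 0.222/0.668 = 0.333.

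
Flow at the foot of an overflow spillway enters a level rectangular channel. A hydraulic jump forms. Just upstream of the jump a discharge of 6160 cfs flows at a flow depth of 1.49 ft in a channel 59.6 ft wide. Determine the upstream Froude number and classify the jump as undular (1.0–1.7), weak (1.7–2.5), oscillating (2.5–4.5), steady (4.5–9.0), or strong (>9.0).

Fr₁ = 10.0; strong jump

q = Q/b = 6160/59.6 = 103 ft²/s; V₁ = q/y₁ = 69.4 ft/s. Fr₁ = V₁/√(g·y₁) = 10.0.
Fr₁ = 10.0 lies in the strong range.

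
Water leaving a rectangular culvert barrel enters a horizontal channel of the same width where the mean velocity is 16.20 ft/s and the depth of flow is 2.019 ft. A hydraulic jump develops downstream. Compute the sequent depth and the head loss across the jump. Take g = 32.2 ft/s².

Fr₁ = V₁/√(g·y₁) = 16.20/√(32.2×2.019) = 2.009.
By Bélanger, y₂/y₁ = ½[√(1 + 8Fr₁²) − 1] = ½[√33.294 − 1] = 2.385.
y₂ = 2.385 × 2.019 = 4.815 ft.
q = V₁·y₁ = 16.20 × 2.019 = 32.71 ft²/s. V₂ = q/y₂ = 32.71/4.815 = 6.792 ft/s. E₁ = y₁ + V₁²/2g = 6.094 ft; E₂ = y₂ + V₂²/2g = 5.532 ft. ΔE = E₁ − E₂ = 0.5623 ft.

y₂ = 4.815 ft; ΔE = 0.5623 ft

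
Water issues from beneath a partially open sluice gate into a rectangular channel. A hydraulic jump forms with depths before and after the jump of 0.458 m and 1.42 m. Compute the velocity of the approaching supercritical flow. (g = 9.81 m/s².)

For a rectangular channel the momentum equation gives q² = ½·g·y₁·y₂·(y₁ + y₂) = ½×9.81×0.458×1.42×1.88 = 5.99.
q = √5.99 = 2.45 m²/s.
V₁ = q/y₁ = 2.45/0.458 = 5.34 m/s.

V₁ = 5.34 m/s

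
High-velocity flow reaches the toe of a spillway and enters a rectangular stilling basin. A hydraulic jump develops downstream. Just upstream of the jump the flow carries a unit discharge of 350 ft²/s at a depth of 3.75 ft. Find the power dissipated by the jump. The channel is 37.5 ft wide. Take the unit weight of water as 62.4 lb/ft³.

P = 141149 hp

V₁ = q/y₁ = 350/3.75 = 93.3 ft/s. Fr₁ = V₁/√(g·y₁) = 93.3/√(32.2×3.75) = 8.49.
Conjugate-depth relation: y₂/y₁ = ½[√(1 + 8Fr₁²) − 1] = ½[√578.1 − 1] = 11.5.
y₂ = 11.5 × 3.75 = 43.2 ft.
Head loss: ΔE = (y₂ − y₁)³/(4y₁y₂) = (43.2 − 3.75)³/(4×3.75×43.2) = 61435/648 = 94.8 ft.
Q = q·b = 350 × 37.5 = 13125 cfs. P = γ·Q·ΔE/550 = 62.4 × 13125 × 94.8 / 550 = 141149 hp.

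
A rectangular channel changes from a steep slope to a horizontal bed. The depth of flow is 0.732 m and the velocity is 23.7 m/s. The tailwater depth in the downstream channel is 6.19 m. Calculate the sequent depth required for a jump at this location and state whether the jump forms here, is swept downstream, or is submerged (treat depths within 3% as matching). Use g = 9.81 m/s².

Fr₁ = V₁/√(g·y₁) = 23.7/√(9.81×0.732) = 8.84.
Sequent-depth ratio: y₂/y₁ = ½[√(1 + 8Fr₁²) − 1] = ½[√626.8 − 1] = 12.0.
y₂ = 12.0 × 0.732 = 8.80 m.
Tailwater y_tw = 6.19 m: y_tw < y₂, so the jump is swept downstream.

y₂ = 8.80 m; the jump is swept downstream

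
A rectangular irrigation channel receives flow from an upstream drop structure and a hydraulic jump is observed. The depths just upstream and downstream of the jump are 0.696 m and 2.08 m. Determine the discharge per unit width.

For a rectangular channel the momentum equation gives q² = ½·g·y₁·y₂·(y₁ + y₂) = ½×9.81×0.696×2.08×2.78 = 19.7.
q = √19.7 = 4.44 m²/s.

q = 4.44 m²/s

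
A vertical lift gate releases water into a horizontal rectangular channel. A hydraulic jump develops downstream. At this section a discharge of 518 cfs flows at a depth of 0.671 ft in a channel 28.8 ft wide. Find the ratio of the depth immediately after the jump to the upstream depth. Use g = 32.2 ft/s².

q = Q/b = 518/28.8 = 18.0 ft²/s; V₁ = q/y₁ = 26.8 ft/s. Fr₁ = V₁/√(g·y₁) = 5.77.
By Bélanger, y₂/y₁ = ½[√(1 + 8Fr₁²) − 1] = ½[√267.0 − 1] = 7.67.

y₂/y₁ = 7.67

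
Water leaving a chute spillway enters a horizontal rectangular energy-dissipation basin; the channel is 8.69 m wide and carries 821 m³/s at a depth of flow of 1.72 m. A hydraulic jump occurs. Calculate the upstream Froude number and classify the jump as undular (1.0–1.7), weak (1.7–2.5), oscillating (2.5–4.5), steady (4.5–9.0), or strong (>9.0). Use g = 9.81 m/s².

Fr₁ = 13.4; strong jump

q = Q/b = 821/8.69 = 94.5 m²/s; V₁ = q/y₁ = 54.9 m/s. Fr₁ = V₁/√(g·y₁) = 13.4.
Fr₁ = 13.4 lies in the strong range.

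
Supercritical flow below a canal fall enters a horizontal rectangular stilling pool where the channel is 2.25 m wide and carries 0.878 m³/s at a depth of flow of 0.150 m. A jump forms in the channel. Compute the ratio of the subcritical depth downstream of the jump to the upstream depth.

q = Q/b = 0.878/2.25 = 0.390 m²/s; V₁ = q/y₁ = 2.60 m/s. Fr₁ = V₁/√(g·y₁) = 2.14.
Sequent-depth ratio: y₂/y₁ = ½[√(1 + 8Fr₁²) − 1] = ½[√37.79 − 1] = 2.57.

y₂/y₁ = 2.57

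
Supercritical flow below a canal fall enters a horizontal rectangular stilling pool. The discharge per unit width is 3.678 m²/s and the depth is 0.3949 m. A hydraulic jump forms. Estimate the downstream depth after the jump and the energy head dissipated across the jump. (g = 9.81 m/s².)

V₁ = q/y₁ = 3.678/0.3949 = 9.314 m/s. Fr₁ = V₁/√(g·y₁) = 9.314/√(9.81×0.3949) = 4.732.
Sequent-depth ratio: y₂/y₁ = ½[√(1 + 8Fr₁²) − 1] = ½[√180.14 − 1] = 6.211.
y₂ = 6.211 × 0.3949 = 2.453 m.
V₂ = q/y₂ = 3.678/2.453 = 1.500 m/s. E₁ = y₁ + V₁²/2g = 4.816 m; E₂ = y₂ + V₂²/2g = 2.567 m. ΔE = E₁ − E₂ = 2.249 m.

y₂ = 2.453 m; ΔE = 2.249 m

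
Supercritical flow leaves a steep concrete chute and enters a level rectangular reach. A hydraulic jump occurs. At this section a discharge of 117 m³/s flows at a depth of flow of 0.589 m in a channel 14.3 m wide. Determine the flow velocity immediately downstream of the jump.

V₂ = 1.81 m/s

q = Q/b = 117/14.3 = 8.18 m²/s; V₁ = q/y₁ = 13.9 m/s. Fr₁ = V₁/√(g·y₁) = 5.78.
By Bélanger, y₂/y₁ = ½[√(1 + 8Fr₁²) − 1] = ½[√268.2 − 1] = 7.69.
y₂ = 7.69 × 0.589 = 4.53 m.
V₂ = q/y₂ = 8.18/4.53 = 1.81 m/s.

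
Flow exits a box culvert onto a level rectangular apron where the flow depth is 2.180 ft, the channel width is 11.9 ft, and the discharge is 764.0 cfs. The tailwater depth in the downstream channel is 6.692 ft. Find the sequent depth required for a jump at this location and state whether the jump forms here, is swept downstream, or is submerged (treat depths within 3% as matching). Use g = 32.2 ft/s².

y₂ = 9.802 ft; the jump is swept downstream

q = Q/b = 764.0/11.9 = 64.20 ft²/s; V₁ = q/y₁ = 29.45 ft/s. Fr₁ = V₁/√(g·y₁) = 3.515.
Sequent-depth ratio: y₂/y₁ = ½[√(1 + 8Fr₁²) − 1] = ½[√99.846 − 1] = 4.496.
y₂ = 4.496 × 2.180 = 9.802 ft.
Tailwater y_tw = 6.692 ft: y_tw < y₂, so the jump is swept downstream.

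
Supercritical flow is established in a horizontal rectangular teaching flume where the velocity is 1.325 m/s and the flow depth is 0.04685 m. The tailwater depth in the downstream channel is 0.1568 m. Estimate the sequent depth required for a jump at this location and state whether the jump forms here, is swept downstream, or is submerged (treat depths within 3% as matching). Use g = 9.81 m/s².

y₂ = 0.1082 m; the jump is submerged

Fr₁ = V₁/√(g·y₁) = 1.325/√(9.81×0.04685) = 1.954.
Conjugate-depth relation: y₂/y₁ = ½[√(1 + 8Fr₁²) − 1] = ½[√31.559 − 1] = 2.309.
y₂ = 2.309 × 0.04685 = 0.1082 m.
Tailwater y_tw = 0.1568 m: y_tw > y₂, so the jump is submerged.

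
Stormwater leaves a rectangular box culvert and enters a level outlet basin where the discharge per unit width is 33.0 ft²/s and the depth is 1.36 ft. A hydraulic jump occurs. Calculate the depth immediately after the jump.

V₁ = q/y₁ = 33.0/1.36 = 24.3 ft/s. Fr₁ = V₁/√(g·y₁) = 24.3/√(32.2×1.36) = 3.67.
Bélanger equation: y₂/y₁ = ½[√(1 + 8Fr₁²) − 1] = ½[√108.6 − 1] = 4.71.
y₂ = 4.71 × 1.36 = 6.41 ft.

y₂ = 6.41 ft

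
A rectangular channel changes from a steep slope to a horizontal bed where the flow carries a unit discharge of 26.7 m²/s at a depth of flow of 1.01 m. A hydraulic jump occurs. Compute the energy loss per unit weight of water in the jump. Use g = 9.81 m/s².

V₁ = q/y₁ = 26.7/1.01 = 26.4 m/s. Fr₁ = V₁/√(g·y₁) = 26.4/√(9.81×1.01) = 8.40.
Conjugate-depth relation: y₂/y₁ = ½[√(1 + 8Fr₁²) − 1] = ½[√565.3 − 1] = 11.4.
y₂ = 11.4 × 1.01 = 11.5 m.
Head loss: ΔE = (y₂ − y₁)³/(4y₁y₂) = (11.5 − 1.01)³/(4×1.01×11.5) = 1155/46.5 = 24.9 m.

ΔE = 24.9 m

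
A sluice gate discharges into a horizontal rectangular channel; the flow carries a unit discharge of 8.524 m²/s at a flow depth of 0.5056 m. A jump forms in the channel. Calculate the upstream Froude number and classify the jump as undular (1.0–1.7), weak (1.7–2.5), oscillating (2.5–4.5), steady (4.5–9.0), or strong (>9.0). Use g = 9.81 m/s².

V₁ = q/y₁ = 8.524/0.5056 = 16.86 m/s. Fr₁ = V₁/√(g·y₁) = 16.86/√(9.81×0.5056) = 7.570.
Fr₁ = 7.570 lies in the steady range.

Fr₁ = 7.570; steady jump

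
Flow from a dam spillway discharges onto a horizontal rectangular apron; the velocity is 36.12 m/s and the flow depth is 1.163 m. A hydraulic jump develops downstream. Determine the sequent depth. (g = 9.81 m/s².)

Fr₁ = V₁/√(g·y₁) = 36.12/√(9.81×1.163) = 10.69.
By Bélanger, y₂/y₁ = ½[√(1 + 8Fr₁²) − 1] = ½[√915.82 − 1] = 14.63.
y₂ = 14.63 × 1.163 = 17.02 m.

y₂ = 17.02 m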